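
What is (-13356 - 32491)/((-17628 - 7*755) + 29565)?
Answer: -45847/6652 ≈ -6.8922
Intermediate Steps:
(-13356 - 32491)/((-17628 - 7*755) + 29565) = -45847/((-17628 - 5285) + 29565) = -45847/(-22913 + 29565) = -45847/6652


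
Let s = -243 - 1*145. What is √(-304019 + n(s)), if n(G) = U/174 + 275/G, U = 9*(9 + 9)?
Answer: I*√9622764654331/5626 ≈ 551.38*I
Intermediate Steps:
U = 162 (U = 9*18 = 162)
s = -388 (s = -243 - 145 = -388)
n(G) = 27/29 + 275/G (n(G) = 162/174 + 275/G = 162*(1/174) + 275/G = 27/29 + 275/G)
√(-304019 + n(s)) = √(-304019 + (27/29 + 275/(-388))) = √(-304019 + (27/29 + 275*(-1/388))) = √(-304019 + (27/29 - 275/388)) = √(-304019 + 2501/11252) = √(-3420819287/11252) = I*√9622764654331/5626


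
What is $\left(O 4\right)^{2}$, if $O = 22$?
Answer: $7744$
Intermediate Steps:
$\left(O 4\right)^{2} = \left(22 \cdot 4\right)^{2} = 88^{2} = 7744$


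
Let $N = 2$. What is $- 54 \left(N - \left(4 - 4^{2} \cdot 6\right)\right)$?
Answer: $-5076$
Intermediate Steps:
$- 54 \left(N - \left(4 - 4^{2} \cdot 6\right)\right) = - 54 \left(2 - \left(4 - 4^{2} \cdot 6\right)\right) = - 54 \left(2 + \left(-4 + 16 \cdot 6\right)\right) = - 54 \left(2 + \left(-4 + 96\right)\right) = - 54 \left(2 + 92\right) = \left(-54\right) 94 = -5076$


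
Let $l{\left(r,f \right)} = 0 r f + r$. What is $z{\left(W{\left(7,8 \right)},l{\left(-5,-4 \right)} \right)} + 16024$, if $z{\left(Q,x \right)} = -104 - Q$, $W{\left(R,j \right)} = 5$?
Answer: $15915$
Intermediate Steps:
$l{\left(r,f \right)} = r$ ($l{\left(r,f \right)} = 0 f + r = 0 + r = r$)
$z{\left(W{\left(7,8 \right)},l{\left(-5,-4 \right)} \right)} + 16024 = \left(-104 - 5\right) + 16024 = -109 + 16024 = 15915$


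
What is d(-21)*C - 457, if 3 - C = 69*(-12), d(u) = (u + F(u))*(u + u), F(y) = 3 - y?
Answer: -105163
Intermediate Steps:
d(u) = 6*u (d(u) = (u + (3 - u))*(u + u) = 3*(2*u) = 6*u)
C = 831 (C = 3 - 69*(-12) = 3 - 1*(-828) = 3 + 828 = 831)
d(-21)*C - 457 = (6*(-21))*831 - 457 = -126*831 - 457 = -104706 - 457 = -105163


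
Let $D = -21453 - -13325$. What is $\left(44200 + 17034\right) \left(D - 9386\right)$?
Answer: $-1072452276$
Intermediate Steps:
$D = -8128$ ($D = -21453 + 13325 = -8128$)
$\left(44200 + 17034\right) \left(D - 9386\right) = \left(44200 + 17034\right) \left(-8128 - 9386\right) = 61234 \left(-17514\right) = -1072452276$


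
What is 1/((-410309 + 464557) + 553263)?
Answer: 1/607511 ≈ 1.6461e-6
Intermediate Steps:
1/((-410309 + 464557) + 553263) = 1/(54248 + 553263) = 1/607511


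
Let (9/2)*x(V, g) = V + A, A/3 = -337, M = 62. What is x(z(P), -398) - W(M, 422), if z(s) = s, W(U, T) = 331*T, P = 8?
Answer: -1259144/9 ≈ -1.3991e+5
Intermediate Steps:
A = -1011 (A = 3*(-337) = -1011)
x(V, g) = -674/3 + 2*V/9 (x(V, g) = 2*(V - 1011)/9 = 2*(-1011 + V)/9 = -674/3 + 2*V/9)
x(z(P), -398) - W(M, 422) = (-674/3 + (2/9)*8) - 331*422 = (-674/3 + 16/9) - 1*139682 = -2006/9 - 139682 = -1259144/9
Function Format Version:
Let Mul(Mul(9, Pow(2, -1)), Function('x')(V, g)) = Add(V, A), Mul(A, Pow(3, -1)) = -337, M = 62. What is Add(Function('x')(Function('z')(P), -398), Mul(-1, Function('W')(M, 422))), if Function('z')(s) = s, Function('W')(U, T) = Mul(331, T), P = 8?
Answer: Rational(-1259144, 9) ≈ -1.3991e+5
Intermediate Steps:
A = -1011 (A = Mul(3, -337) = -1011)
Function('x')(V, g) = Add(Rational(-674, 3), Mul(Rational(2, 9), V)) (Function('x')(V, g) = Mul(Rational(2, 9), Add(V, -1011)) = Mul(Rational(2, 9), Add(-1011, V)) = Add(Rational(-674, 3), Mul(Rational(2, 9), V)))
Add(Function('x')(Function('z')(P), -398), Mul(-1, Function('W')(M, 422))) = Add(Add(Rational(-674, 3), Mul(Rational(2, 9), 8)), Mul(-1, Mul(331, 422))) = Add(Add(Rational(-674, 3), Rational(16, 9)), Mul(-1, 139682)) = Add(Rational(-2006, 9), -139682) = Rational(-1259144, 9)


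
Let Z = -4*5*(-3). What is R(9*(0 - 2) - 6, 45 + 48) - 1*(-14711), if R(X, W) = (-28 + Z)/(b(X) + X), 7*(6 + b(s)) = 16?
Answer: 1426855/97 ≈ 14710.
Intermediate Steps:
b(s) = -26/7 (b(s) = -6 + (⅐)*16 = -6 + 16/7 = -26/7)
Z = 60 (Z = -20*(-3) = 60)
R(X, W) = 32/(-26/7 + X) (R(X, W) = (-28 + 60)/(-26/7 + X) = 32/(-26/7 + X))
R(9*(0 - 2) - 6, 45 + 48) - 1*(-14711) = 224/(-26 + 7*(9*(0 - 2) - 6)) - 1*(-14711) = 224/(-26 + 7*(9*(-2) - 6)) + 14711 = 224/(-26 + 7*(-18 - 6)) + 14711 = 224/(-26 + 7*(-24)) + 14711 = 224/(-26 - 168) + 14711 = 224/(-194) + 14711 = 224*(-1/194) + 14711 = -112/97 + 14711 = 1426855/97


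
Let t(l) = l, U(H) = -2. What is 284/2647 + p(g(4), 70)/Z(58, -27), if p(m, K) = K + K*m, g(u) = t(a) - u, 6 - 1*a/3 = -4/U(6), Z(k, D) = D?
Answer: -184438/7941 ≈ -23.226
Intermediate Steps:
a = 12 (a = 18 - (-12)/(-2) = 18 - (-12)*(-1)/2 = 18 - 3*2 = 18 - 6 = 12)
g(u) = 12 - u
284/2647 + p(g(4), 70)/Z(58, -27) = 284/2647 + (70*(1 + (12 - 1*4)))/(-27) = 284*(1/2647) + (70*(1 + (12 - 4)))*(-1/27) = 284/2647 + (70*(1 + 8))*(-1/27) = 284/2647 + (70*9)*(-1/27) = 284/2647 + 630*(-1/27) = 284/2647 - 70/3 = -184438/7941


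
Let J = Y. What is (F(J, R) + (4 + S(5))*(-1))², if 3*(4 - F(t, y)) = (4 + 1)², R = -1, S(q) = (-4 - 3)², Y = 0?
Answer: 29584/9 ≈ 3287.1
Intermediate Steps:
J = 0
S(q) = 49 (S(q) = (-7)² = 49)
F(t, y) = -13/3 (F(t, y) = 4 - (4 + 1)²/3 = 4 - ⅓*5² = 4 - ⅓*25 = 4 - 25/3 = -13/3)
(F(J, R) + (4 + S(5))*(-1))² = (-13/3 + (4 + 49)*(-1))² = (-13/3 + 53*(-1))² = (-13/3 - 53)² = (-172/3)² = 29584/9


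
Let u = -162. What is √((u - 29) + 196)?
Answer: √5 ≈ 2.2361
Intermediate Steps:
√((u - 29) + 196) = √((-162 - 29) + 196) = √(-191 + 196) = √5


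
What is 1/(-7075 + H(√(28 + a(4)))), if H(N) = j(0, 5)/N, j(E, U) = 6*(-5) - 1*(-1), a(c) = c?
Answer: -226400/1601779159 + 116*√2/1601779159 ≈ -0.00014124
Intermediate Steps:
j(E, U) = -29 (j(E, U) = -30 + 1 = -29)
H(N) = -29/N
1/(-7075 + H(√(28 + a(4)))) = 1/(-7075 - 29/√(28 + 4)) = 1/(-7075 - 29*√2/8)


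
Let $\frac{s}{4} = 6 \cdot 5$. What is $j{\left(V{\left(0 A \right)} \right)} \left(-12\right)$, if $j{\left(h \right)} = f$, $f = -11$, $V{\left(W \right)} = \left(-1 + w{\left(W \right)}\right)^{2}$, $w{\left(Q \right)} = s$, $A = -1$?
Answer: $132$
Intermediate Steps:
$s = 120$ ($s = 4 \cdot 6 \cdot 5 = 4 \cdot 30 = 120$)
$w{\left(Q \right)} = 120$
$V{\left(W \right)} = 14161$ ($V{\left(W \right)} = \left(-1 + 120\right)^{2} = 119^{2} = 14161$)
$j{\left(h \right)} = -11$
$j{\left(V{\left(0 A \right)} \right)} \left(-12\right) = \left(-11\right) \left(-12\right) = 132$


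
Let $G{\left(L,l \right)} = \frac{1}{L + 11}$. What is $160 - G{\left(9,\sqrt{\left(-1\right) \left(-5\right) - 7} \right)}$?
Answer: $\frac{3199}{20} \approx 159.95$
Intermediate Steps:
$G{\left(L,l \right)} = \frac{1}{11 + L}$
$160 - G{\left(9,\sqrt{\left(-1\right) \left(-5\right) - 7} \right)} = 160 - \frac{1}{11 + 9} = 160 - \frac{1}{20} = \frac{3199}{20}$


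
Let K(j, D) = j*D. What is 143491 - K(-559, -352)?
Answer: -53277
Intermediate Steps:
K(j, D) = D*j
143491 - K(-559, -352) = 143491 - (-352)*(-559) = 143491 - 1*196768 = 143491 - 196768 = -53277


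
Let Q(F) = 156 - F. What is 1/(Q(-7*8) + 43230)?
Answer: 1/43442 ≈ 2.3019e-5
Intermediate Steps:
1/(Q(-7*8) + 43230) = 1/((156 - (-7)*8) + 43230) = 1/((156 - 1*(-56)) + 43230) = 1/((156 + 56) + 43230) = 1/(212 + 43230) = 1/43442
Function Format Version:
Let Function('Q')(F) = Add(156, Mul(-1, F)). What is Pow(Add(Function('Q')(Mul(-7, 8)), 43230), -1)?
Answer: Rational(1, 43442) ≈ 2.3019e-5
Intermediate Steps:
Pow(Add(Function('Q')(Mul(-7, 8)), 43230), -1) = Pow(Add(Add(156, Mul(-1, Mul(-7, 8))), 43230), -1) = Pow(Add(Add(156, Mul(-1, -56)), 43230), -1) = Pow(Add(Add(156, 56), 43230), -1) = Pow(Add(212, 43230), -1) = Pow(43442, -1) = Rational(1, 43442)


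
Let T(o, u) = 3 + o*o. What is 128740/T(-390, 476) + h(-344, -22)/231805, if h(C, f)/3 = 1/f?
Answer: 93790887013/110811598590 ≈ 0.84640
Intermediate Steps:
h(C, f) = 3/f
T(o, u) = 3 + o**2
128740/T(-390, 476) + h(-344, -22)/231805 = 128740/(3 + (-390)**2) + (3/(-22))/231805 = 128740/(3 + 152100) + (3*(-1/22))*(1/231805) = 128740/152103 - 3/22*1/231805 = 128740*(1/152103) - 3/5099710 = 128740/152103 - 3/5099710 = 93790887013/110811598590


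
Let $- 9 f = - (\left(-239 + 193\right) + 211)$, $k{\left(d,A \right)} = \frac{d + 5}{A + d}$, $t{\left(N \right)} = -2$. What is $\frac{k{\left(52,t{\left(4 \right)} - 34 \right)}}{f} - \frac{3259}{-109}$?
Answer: $\frac{2886559}{95920} \approx 30.093$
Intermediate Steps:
$k{\left(d,A \right)} = \frac{5 + d}{A + d}$
$f = \frac{55}{3}$ ($f = - \frac{\left(-1\right) \left(\left(-239 + 193\right) + 211\right)}{9} = - \frac{\left(-1\right) \left(-46 + 211\right)}{9} = - \frac{\left(-1\right) 165}{9} = \left(- \frac{1}{9}\right) \left(-165\right) = \frac{55}{3} \approx 18.333$)
$\frac{k{\left(52,t{\left(4 \right)} - 34 \right)}}{f} - \frac{3259}{-109} = \frac{\frac{1}{\left(-2 - 34\right) + 52} \left(5 + 52\right)}{\frac{55}{3}} - \frac{3259}{-109} = \frac{1}{-36 + 52} \cdot 57 \cdot \frac{3}{55} - - \frac{3259}{109} = \frac{1}{16} \cdot 57 \cdot \frac{3}{55} + \frac{3259}{109} = \frac{57}{16} \cdot \frac{3}{55} + \frac{3259}{109} = \frac{171}{880} + \frac{3259}{109} = \frac{2886559}{95920}$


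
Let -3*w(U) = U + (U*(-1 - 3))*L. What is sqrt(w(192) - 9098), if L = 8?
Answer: I*sqrt(7114) ≈ 84.344*I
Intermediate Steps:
w(U) = 31*U/3 (w(U) = -(U + (U*(-1 - 3))*8)/3 = -(U + (U*(-4))*8)/3 = -(U - 4*U*8)/3 = -(U - 32*U)/3 = -(-31)*U/3 = 31*U/3)
sqrt(w(192) - 9098) = sqrt((31/3)*192 - 9098) = sqrt(1984 - 9098) = sqrt(-7114) = I*sqrt(7114)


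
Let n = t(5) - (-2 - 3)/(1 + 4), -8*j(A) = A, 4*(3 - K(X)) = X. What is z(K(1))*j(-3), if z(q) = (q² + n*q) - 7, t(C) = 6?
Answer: 951/128 ≈ 7.4297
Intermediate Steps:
K(X) = 3 - X/4
j(A) = -A/8
n = 7 (n = 6 - (-2 - 3)/(1 + 4) = 6 - (-5)/5 = 6 - 1*(-1) = 6 + 1 = 7)
z(q) = -7 + q² + 7*q (z(q) = (q² + 7*q) - 7 = -7 + q² + 7*q)
z(K(1))*j(-3) = (-7 + (3 - ¼*1)² + 7*(3 - ¼*1))*(-⅛*(-3)) = (-7 + (3 - ¼)² + 7*(3 - ¼))*(3/8) = (-7 + (11/4)² + 7*(11/4))*(3/8) = (-7 + 121/16 + 77/4)*(3/8) = (317/16)*(3/8) = 951/128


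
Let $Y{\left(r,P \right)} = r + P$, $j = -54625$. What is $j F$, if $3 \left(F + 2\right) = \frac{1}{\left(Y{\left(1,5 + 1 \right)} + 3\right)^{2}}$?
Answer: $\frac{1308815}{12} \approx 1.0907 \cdot 10^{5}$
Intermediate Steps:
$Y{\left(r,P \right)} = P + r$
$F = - \frac{599}{300}$ ($F = -2 + \frac{1}{3 \left(\left(\left(5 + 1\right) + 1\right) + 3\right)^{2}} = -2 + \frac{1}{3 \left(\left(6 + 1\right) + 3\right)^{2}} = -2 + \frac{1}{3 \left(7 + 3\right)^{2}} = -2 + \frac{1}{3 \cdot 10^{2}} = -2 + \frac{1}{3 \cdot 100} = -2 + \frac{1}{3} \cdot \frac{1}{100} = -2 + \frac{1}{300} = - \frac{599}{300} \approx -1.9967$)
$j F = \left(-54625\right) \left(- \frac{599}{300}\right) = \frac{1308815}{12}$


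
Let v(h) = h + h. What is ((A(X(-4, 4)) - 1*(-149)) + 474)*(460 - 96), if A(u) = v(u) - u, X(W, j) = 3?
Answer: 227864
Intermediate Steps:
v(h) = 2*h
A(u) = u (A(u) = 2*u - u = u)
((A(X(-4, 4)) - 1*(-149)) + 474)*(460 - 96) = ((3 - 1*(-149)) + 474)*(460 - 96) = ((3 + 149) + 474)*364 = (152 + 474)*364 = 626*364 = 227864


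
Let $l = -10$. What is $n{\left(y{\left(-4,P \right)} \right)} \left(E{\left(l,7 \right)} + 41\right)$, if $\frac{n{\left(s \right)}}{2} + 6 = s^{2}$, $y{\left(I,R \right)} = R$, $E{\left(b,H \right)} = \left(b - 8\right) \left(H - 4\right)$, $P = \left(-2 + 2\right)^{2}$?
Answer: $156$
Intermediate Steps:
$P = 0$ ($P = 0^{2} = 0$)
$E{\left(b,H \right)} = \left(-8 + b\right) \left(-4 + H\right)$
$n{\left(s \right)} = -12 + 2 s^{2}$
$n{\left(y{\left(-4,P \right)} \right)} \left(E{\left(l,7 \right)} + 41\right) = \left(-12 + 2 \cdot 0^{2}\right) \left(\left(32 - 56 - -40 + 7 \left(-10\right)\right) + 41\right) = \left(-12 + 2 \cdot 0\right) \left(\left(32 - 56 + 40 - 70\right) + 41\right) = \left(-12 + 0\right) \left(-54 + 41\right) = \left(-12\right) \left(-13\right) = 156$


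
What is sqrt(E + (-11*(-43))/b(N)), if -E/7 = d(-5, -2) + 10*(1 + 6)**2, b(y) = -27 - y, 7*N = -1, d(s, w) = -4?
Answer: I*sqrt(30215689)/94 ≈ 58.477*I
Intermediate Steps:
N = -1/7 (N = (1/7)*(-1) = -1/7 ≈ -0.14286)
E = -3402 (E = -7*(-4 + 10*(1 + 6)**2) = -7*(-4 + 10*7**2) = -7*(-4 + 10*49) = -7*(-4 + 490) = -7*486 = -3402)
sqrt(E + (-11*(-43))/b(N)) = sqrt(-3402 + (-11*(-43))/(-27 - 1*(-1/7))) = sqrt(-3402 + 473/(-27 + 1/7)) = sqrt(-3402 + 473/(-188/7)) = sqrt(-3402 + 473*(-7/188)) = sqrt(-3402 - 3311/188) = sqrt(-642887/188) = I*sqrt(30215689)/94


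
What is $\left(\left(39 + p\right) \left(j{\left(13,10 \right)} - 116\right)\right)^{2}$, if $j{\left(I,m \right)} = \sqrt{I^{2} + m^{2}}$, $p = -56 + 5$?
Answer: $1976400 - 33408 \sqrt{269} \approx 1.4285 \cdot 10^{6}$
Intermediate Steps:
$p = -51$
$\left(\left(39 + p\right) \left(j{\left(13,10 \right)} - 116\right)\right)^{2} = \left(\left(39 - 51\right) \left(\sqrt{13^{2} + 10^{2}} - 116\right)\right)^{2} = \left(- 12 \left(\sqrt{169 + 100} - 116\right)\right)^{2} = \left(- 12 \left(\sqrt{269} - 116\right)\right)^{2} = \left(- 12 \left(-116 + \sqrt{269}\right)\right)^{2} = \left(1392 - 12 \sqrt{269}\right)^{2}$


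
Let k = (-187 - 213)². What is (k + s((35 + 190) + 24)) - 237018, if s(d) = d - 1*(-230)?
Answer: -76539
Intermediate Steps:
s(d) = 230 + d (s(d) = d + 230 = 230 + d)
k = 160000 (k = (-400)² = 160000)
(k + s((35 + 190) + 24)) - 237018 = (160000 + (230 + ((35 + 190) + 24))) - 237018 = (160000 + (230 + (225 + 24))) - 237018 = (160000 + (230 + 249)) - 237018 = (160000 + 479) - 237018 = 160479 - 237018 = -76539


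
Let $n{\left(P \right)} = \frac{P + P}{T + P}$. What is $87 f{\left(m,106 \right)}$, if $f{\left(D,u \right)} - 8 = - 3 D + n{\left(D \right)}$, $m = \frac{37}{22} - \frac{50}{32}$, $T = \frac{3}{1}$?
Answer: $\frac{7209371}{10736} \approx 671.51$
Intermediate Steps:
$T = 3$ ($T = 3 \cdot 1 = 3$)
$n{\left(P \right)} = \frac{2 P}{3 + P}$ ($n{\left(P \right)} = \frac{P + P}{3 + P} = \frac{2 P}{3 + P}$)
$m = \frac{21}{176}$ ($m = 37 \cdot \frac{1}{22} - \frac{25}{16} = \frac{37}{22} - \frac{25}{16} = \frac{21}{176} \approx 0.11932$)
$f{\left(D,u \right)} = 8 - 3 D + \frac{2 D}{3 + D}$ ($f{\left(D,u \right)} = 8 - \left(3 D - \frac{2 D}{3 + D}\right) = 8 - 3 D + \frac{2 D}{3 + D}$)
$87 f{\left(m,106 \right)} = 87 \frac{24 + \frac{21}{176} - 3 \left(\frac{21}{176}\right)^{2}}{3 + \frac{21}{176}} = 87 \frac{24 + \frac{21}{176} - \frac{1323}{30976}}{\frac{549}{176}} = 87 \frac{176 \left(24 + \frac{21}{176} - \frac{1323}{30976}\right)}{549} = 87 \cdot \frac{176}{549} \cdot \frac{745797}{30976} = 87 \cdot \frac{248599}{32208} = \frac{7209371}{10736}$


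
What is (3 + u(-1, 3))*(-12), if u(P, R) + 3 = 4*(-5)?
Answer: 240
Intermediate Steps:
u(P, R) = -23 (u(P, R) = -3 + 4*(-5) = -3 - 20 = -23)
(3 + u(-1, 3))*(-12) = (3 - 23)*(-12) = -20*(-12) = 240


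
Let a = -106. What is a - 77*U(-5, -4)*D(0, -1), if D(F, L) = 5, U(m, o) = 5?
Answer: -2031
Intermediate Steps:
a - 77*U(-5, -4)*D(0, -1) = -106 - 385*5 = -106 - 77*25 = -106 - 1925 = -2031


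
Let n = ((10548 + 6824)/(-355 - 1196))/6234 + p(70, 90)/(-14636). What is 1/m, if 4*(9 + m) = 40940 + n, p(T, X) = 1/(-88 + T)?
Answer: 188686024032/1929503197178089 ≈ 9.7790e-5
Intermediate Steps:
n = -84573143/47171506008 (n = ((10548 + 6824)/(-355 - 1196))/6234 + 1/((-88 + 70)*(-14636)) = (17372/(-1551))*(1/6234) - 1/14636/(-18) = (17372*(-1/1551))*(1/6234) - 1/18*(-1/14636) = -17372/1551*1/6234 + 1/263448 = -8686/4834467 + 1/263448 = -84573143/47171506008 ≈ -0.0017929)
m = 1929503197178089/188686024032 (m = -9 + (40940 - 84573143/47171506008)/4 = -9 + (¼)*(1931201371394377/47171506008) = -9 + 1931201371394377/188686024032 = 1929503197178089/188686024032 ≈ 10226.)
1/m = 1/(1929503197178089/188686024032) = 188686024032/1929503197178089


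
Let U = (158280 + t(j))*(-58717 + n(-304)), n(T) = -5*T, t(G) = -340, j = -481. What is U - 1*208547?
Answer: -9033902727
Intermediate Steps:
U = -9033694180 (U = (158280 - 340)*(-58717 - 5*(-304)) = 157940*(-58717 + 1520) = 157940*(-57197) = -9033694180)
U - 1*208547 = -9033694180 - 1*208547 = -9033694180 - 208547 = -9033902727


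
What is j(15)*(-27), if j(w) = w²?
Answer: -6075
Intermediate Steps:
j(15)*(-27) = 15²*(-27) = 225*(-27) = -6075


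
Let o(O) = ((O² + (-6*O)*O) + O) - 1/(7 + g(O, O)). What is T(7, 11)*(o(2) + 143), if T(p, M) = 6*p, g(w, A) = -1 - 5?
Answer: 5208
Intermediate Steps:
g(w, A) = -6
o(O) = -1 + O - 5*O² (o(O) = ((O² + (-6*O)*O) + O) - 1/(7 - 6) = ((O² - 6*O²) + O) - 1/1 = (-5*O² + O) - 1*1 = (O - 5*O²) - 1 = -1 + O - 5*O²)
T(7, 11)*(o(2) + 143) = (6*7)*((-1 + 2 - 5*2²) + 143) = 42*((-1 + 2 - 5*4) + 143) = 42*((-1 + 2 - 20) + 143) = 42*(-19 + 143) = 42*124 = 5208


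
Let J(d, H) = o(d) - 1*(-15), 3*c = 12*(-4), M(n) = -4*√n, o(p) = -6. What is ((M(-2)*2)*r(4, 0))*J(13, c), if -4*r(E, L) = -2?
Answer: -36*I*√2 ≈ -50.912*I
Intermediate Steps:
r(E, L) = ½ (r(E, L) = -¼*(-2) = ½)
c = -16 (c = (12*(-4))/3 = (⅓)*(-48) = -16)
J(d, H) = 9 (J(d, H) = -6 - 1*(-15) = -6 + 15 = 9)
((M(-2)*2)*r(4, 0))*J(13, c) = ((-4*I*√2*2)*(½))*9 = (-8*I*√2*(½))*9 = -4*I*√2*9 = -36*I*√2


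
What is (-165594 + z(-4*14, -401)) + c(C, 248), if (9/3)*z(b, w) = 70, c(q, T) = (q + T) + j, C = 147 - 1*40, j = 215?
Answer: -495002/3 ≈ -1.6500e+5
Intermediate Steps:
C = 107 (C = 147 - 40 = 107)
c(q, T) = 215 + T + q (c(q, T) = (q + T) + 215 = (T + q) + 215 = 215 + T + q)
z(b, w) = 70/3 (z(b, w) = (1/3)*70 = 70/3)
(-165594 + z(-4*14, -401)) + c(C, 248) = (-165594 + 70/3) + (215 + 248 + 107) = -496712/3 + 570 = -495002/3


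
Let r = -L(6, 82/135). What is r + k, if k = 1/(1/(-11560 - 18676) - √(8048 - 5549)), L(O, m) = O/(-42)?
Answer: 2284625235955/15992375170121 - 6399509872*√51/2284625024303 ≈ 0.12285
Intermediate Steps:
L(O, m) = -O/42 (L(O, m) = O*(-1/42) = -O/42)
r = ⅐ (r = -(-1)*6/42 = -1*(-⅐) = ⅐ ≈ 0.14286)
k = 1/(-1/30236 - 7*√51) (k = 1/(1/(-30236) - √2499) = 1/(-1/30236 - 7*√51) ≈ -0.020004)
r + k = ⅐ + (30236/2284625024303 - 6399509872*√51/2284625024303) = 2284625235955/15992375170121 - 6399509872*√51/2284625024303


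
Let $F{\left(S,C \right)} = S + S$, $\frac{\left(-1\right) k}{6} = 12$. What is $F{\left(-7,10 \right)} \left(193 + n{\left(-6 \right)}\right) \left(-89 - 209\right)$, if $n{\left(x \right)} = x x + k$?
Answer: $655004$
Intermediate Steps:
$k = -72$ ($k = \left(-6\right) 12 = -72$)
$F{\left(S,C \right)} = 2 S$
$n{\left(x \right)} = -72 + x^{2}$ ($n{\left(x \right)} = x x - 72 = x^{2} - 72 = -72 + x^{2}$)
$F{\left(-7,10 \right)} \left(193 + n{\left(-6 \right)}\right) \left(-89 - 209\right) = 2 \left(-7\right) \left(193 - \left(72 - \left(-6\right)^{2}\right)\right) \left(-89 - 209\right) = - 14 \left(193 + \left(-72 + 36\right)\right) \left(-298\right) = - 14 \left(193 - 36\right) \left(-298\right) = - 14 \cdot 157 \left(-298\right) = \left(-14\right) \left(-46786\right) = 655004$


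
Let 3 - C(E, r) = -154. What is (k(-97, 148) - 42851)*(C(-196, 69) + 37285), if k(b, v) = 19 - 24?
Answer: -1604614352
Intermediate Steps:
k(b, v) = -5
C(E, r) = 157 (C(E, r) = 3 - 1*(-154) = 3 + 154 = 157)
(k(-97, 148) - 42851)*(C(-196, 69) + 37285) = (-5 - 42851)*(157 + 37285) = -42856*37442 = -1604614352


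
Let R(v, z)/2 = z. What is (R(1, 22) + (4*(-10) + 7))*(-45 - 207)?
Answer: -2772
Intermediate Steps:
R(v, z) = 2*z
(R(1, 22) + (4*(-10) + 7))*(-45 - 207) = (2*22 + (4*(-10) + 7))*(-45 - 207) = (44 + (-40 + 7))*(-252) = (44 - 33)*(-252) = 11*(-252) = -2772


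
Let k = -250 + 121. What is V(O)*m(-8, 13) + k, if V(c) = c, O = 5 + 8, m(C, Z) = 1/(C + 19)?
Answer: -1406/11 ≈ -127.82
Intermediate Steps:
m(C, Z) = 1/(19 + C)
k = -129
O = 13
V(O)*m(-8, 13) + k = 13/(19 - 8) - 129 = 13/11 - 129 = -1406/11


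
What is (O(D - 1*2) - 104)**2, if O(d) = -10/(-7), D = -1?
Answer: 515524/49 ≈ 10521.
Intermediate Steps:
O(d) = 10/7 (O(d) = -10*(-1/7) = 10/7)
(O(D - 1*2) - 104)**2 = (10/7 - 104)**2 = (-718/7)**2 = 515524/49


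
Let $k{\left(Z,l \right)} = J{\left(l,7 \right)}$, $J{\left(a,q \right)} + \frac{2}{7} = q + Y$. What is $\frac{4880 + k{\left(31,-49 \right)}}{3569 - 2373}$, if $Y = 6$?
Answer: $\frac{34249}{8372} \approx 4.0909$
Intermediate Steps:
$J{\left(a,q \right)} = \frac{40}{7} + q$ ($J{\left(a,q \right)} = - \frac{2}{7} + \left(q + 6\right) = - \frac{2}{7} + \left(6 + q\right) = \frac{40}{7} + q$)
$k{\left(Z,l \right)} = \frac{89}{7}$ ($k{\left(Z,l \right)} = \frac{40}{7} + 7 = \frac{89}{7}$)
$\frac{4880 + k{\left(31,-49 \right)}}{3569 - 2373} = \frac{4880 + \frac{89}{7}}{3569 - 2373} = \frac{34249}{7 \cdot 1196} = \frac{34249}{7} \cdot \frac{1}{1196} = \frac{34249}{8372}$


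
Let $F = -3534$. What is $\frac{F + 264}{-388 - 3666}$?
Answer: $\frac{1635}{2027} \approx 0.80661$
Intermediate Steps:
$\frac{F + 264}{-388 - 3666} = \frac{-3534 + 264}{-388 - 3666} = - \frac{3270}{-4054} = \left(-3270\right) \left(- \frac{1}{4054}\right) = \frac{1635}{2027}$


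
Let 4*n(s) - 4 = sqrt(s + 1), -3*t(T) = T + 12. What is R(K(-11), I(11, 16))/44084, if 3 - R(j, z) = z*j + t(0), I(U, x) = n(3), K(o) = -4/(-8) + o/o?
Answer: 19/176336 ≈ 0.00010775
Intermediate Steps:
t(T) = -4 - T/3 (t(T) = -(T + 12)/3 = -(12 + T)/3 = -4 - T/3)
n(s) = 1 + sqrt(1 + s)/4 (n(s) = 1 + sqrt(s + 1)/4 = 1 + sqrt(1 + s)/4)
K(o) = 3/2 (K(o) = -4*(-1/8) + 1 = 1/2 + 1 = 3/2)
I(U, x) = 3/2 (I(U, x) = 1 + sqrt(1 + 3)/4 = 1 + sqrt(4)/4 = 1 + (1/4)*2 = 1 + 1/2 = 3/2)
R(j, z) = 7 - j*z (R(j, z) = 3 - (z*j + (-4 - 1/3*0)) = 3 - (j*z + (-4 + 0)) = 3 - (j*z - 4) = 3 - (-4 + j*z) = 3 + (4 - j*z) = 7 - j*z)
R(K(-11), I(11, 16))/44084 = (7 - 1*3/2*3/2)/44084 = (7 - 9/4)*(1/44084) = (19/4)*(1/44084) = 19/176336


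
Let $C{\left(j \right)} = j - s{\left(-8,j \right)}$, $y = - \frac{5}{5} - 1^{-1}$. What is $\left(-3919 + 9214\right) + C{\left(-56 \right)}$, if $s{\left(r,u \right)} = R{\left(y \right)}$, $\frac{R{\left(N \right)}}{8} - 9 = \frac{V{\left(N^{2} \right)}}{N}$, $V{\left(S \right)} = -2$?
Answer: $5159$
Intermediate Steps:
$y = -2$ ($y = \left(-5\right) \frac{1}{5} - 1 = -1 - 1 = -2$)
$R{\left(N \right)} = 72 - \frac{16}{N}$ ($R{\left(N \right)} = 72 + 8 \left(- \frac{2}{N}\right) = 72 - \frac{16}{N}$)
$s{\left(r,u \right)} = 80$ ($s{\left(r,u \right)} = 72 - \frac{16}{-2} = 72 - -8 = 72 + 8 = 80$)
$C{\left(j \right)} = -80 + j$ ($C{\left(j \right)} = j - 80 = -80 + j$)
$\left(-3919 + 9214\right) + C{\left(-56 \right)} = \left(-3919 + 9214\right) - 136 = 5295 - 136 = 5159$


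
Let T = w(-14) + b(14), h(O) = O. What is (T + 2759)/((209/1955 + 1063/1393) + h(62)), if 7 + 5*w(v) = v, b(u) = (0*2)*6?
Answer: 3751094081/85607416 ≈ 43.817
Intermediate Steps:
b(u) = 0 (b(u) = 0*6 = 0)
w(v) = -7/5 + v/5
T = -21/5 (T = (-7/5 + (1/5)*(-14)) + 0 = (-7/5 - 14/5) + 0 = -21/5 + 0 = -21/5 ≈ -4.2000)
(T + 2759)/((209/1955 + 1063/1393) + h(62)) = (-21/5 + 2759)/((209/1955 + 1063/1393) + 62) = 13774/(5*((209*(1/1955) + 1063*(1/1393)) + 62)) = 13774/(5*((209/1955 + 1063/1393) + 62)) = 13774/(5*(2369302/2723315 + 62)) = 13774/(5*(171214832/2723315)) = (13774/5)*(2723315/171214832) = 3751094081/85607416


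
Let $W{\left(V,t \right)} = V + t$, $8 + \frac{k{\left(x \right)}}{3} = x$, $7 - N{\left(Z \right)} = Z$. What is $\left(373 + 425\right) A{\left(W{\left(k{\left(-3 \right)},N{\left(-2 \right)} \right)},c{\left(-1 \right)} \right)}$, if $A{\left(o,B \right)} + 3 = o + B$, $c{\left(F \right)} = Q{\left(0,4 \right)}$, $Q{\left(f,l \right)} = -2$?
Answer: $-23142$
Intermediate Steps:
$N{\left(Z \right)} = 7 - Z$
$k{\left(x \right)} = -24 + 3 x$
$c{\left(F \right)} = -2$
$A{\left(o,B \right)} = -3 + B + o$ ($A{\left(o,B \right)} = -3 + \left(o + B\right) = -3 + \left(B + o\right) = -3 + B + o$)
$\left(373 + 425\right) A{\left(W{\left(k{\left(-3 \right)},N{\left(-2 \right)} \right)},c{\left(-1 \right)} \right)} = \left(373 + 425\right) \left(-3 - 2 + \left(\left(-24 + 3 \left(-3\right)\right) + \left(7 - -2\right)\right)\right) = 798 \left(-3 - 2 + \left(\left(-24 - 9\right) + \left(7 + 2\right)\right)\right) = 798 \left(-3 - 2 + \left(-33 + 9\right)\right) = 798 \left(-3 - 2 - 24\right) = 798 \left(-29\right) = -23142$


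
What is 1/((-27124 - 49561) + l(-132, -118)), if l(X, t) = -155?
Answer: -1/76840 ≈ -1.3014e-5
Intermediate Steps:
1/((-27124 - 49561) + l(-132, -118)) = 1/((-27124 - 49561) - 155) = 1/(-76685 - 155) = 1/(-76840) = -1/76840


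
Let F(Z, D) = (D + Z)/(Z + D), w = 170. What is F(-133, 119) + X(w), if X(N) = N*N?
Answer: 28901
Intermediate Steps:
F(Z, D) = 1 (F(Z, D) = (D + Z)/(D + Z) = 1)
X(N) = N**2
F(-133, 119) + X(w) = 1 + 170**2 = 1 + 28900 = 28901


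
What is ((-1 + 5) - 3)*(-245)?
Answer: -245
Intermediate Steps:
((-1 + 5) - 3)*(-245) = (4 - 3)*(-245) = 1*(-245) = -245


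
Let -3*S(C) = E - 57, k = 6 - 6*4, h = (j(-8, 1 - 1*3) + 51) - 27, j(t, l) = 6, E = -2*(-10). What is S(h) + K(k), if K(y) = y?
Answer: -17/3 ≈ -5.6667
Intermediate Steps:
E = 20
h = 30 (h = (6 + 51) - 27 = 57 - 27 = 30)
k = -18 (k = 6 - 24 = -18)
S(C) = 37/3 (S(C) = -(20 - 57)/3 = -1/3*(-37) = 37/3)
S(h) + K(k) = 37/3 - 18 = -17/3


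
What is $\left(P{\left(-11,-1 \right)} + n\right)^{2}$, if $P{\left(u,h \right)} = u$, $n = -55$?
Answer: $4356$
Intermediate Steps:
$\left(P{\left(-11,-1 \right)} + n\right)^{2} = \left(-11 - 55\right)^{2} = \left(-66\right)^{2} = 4356$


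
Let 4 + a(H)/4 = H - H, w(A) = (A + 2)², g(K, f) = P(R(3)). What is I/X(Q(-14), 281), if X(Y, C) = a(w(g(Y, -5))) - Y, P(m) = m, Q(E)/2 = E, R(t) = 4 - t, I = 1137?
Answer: 379/4 ≈ 94.750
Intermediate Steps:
Q(E) = 2*E
g(K, f) = 1 (g(K, f) = 4 - 1*3 = 4 - 3 = 1)
w(A) = (2 + A)²
a(H) = -16 (a(H) = -16 + 4*(H - H) = -16 + 4*0 = -16 + 0 = -16)
X(Y, C) = -16 - Y
I/X(Q(-14), 281) = 1137/(-16 - 2*(-14)) = 1137/(-16 - 1*(-28)) = 1137/(-16 + 28) = 1137/12 = 1137*(1/12) = 379/4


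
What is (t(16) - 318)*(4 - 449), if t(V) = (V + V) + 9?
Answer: 123265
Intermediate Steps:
t(V) = 9 + 2*V (t(V) = 2*V + 9 = 9 + 2*V)
(t(16) - 318)*(4 - 449) = ((9 + 2*16) - 318)*(4 - 449) = ((9 + 32) - 318)*(-445) = (41 - 318)*(-445) = -277*(-445) = 123265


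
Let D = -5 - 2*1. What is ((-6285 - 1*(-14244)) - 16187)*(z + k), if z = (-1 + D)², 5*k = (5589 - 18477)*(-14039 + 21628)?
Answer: 804753626336/5 ≈ 1.6095e+11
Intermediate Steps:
D = -7 (D = -5 - 2 = -7)
k = -97807032/5 (k = ((5589 - 18477)*(-14039 + 21628))/5 = (-12888*7589)/5 = (⅕)*(-97807032) = -97807032/5 ≈ -1.9561e+7)
z = 64 (z = (-1 - 7)² = (-8)² = 64)
((-6285 - 1*(-14244)) - 16187)*(z + k) = ((-6285 - 1*(-14244)) - 16187)*(64 - 97807032/5) = ((-6285 + 14244) - 16187)*(-97806712/5) = (7959 - 16187)*(-97806712/5) = -8228*(-97806712/5) = 804753626336/5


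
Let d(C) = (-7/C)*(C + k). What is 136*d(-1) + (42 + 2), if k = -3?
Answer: -3764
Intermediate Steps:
d(C) = -7*(-3 + C)/C (d(C) = (-7/C)*(C - 3) = (-7/C)*(-3 + C) = -7*(-3 + C)/C)
136*d(-1) + (42 + 2) = 136*(-7 + 21/(-1)) + (42 + 2) = 136*(-7 + 21*(-1)) + 44 = 136*(-7 - 21) + 44 = 136*(-28) + 44 = -3808 + 44 = -3764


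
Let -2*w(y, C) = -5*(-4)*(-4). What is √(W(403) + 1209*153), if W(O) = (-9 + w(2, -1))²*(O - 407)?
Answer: √181133 ≈ 425.60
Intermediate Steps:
w(y, C) = 40 (w(y, C) = -(-5*(-4))*(-4)/2 = -10*(-4) = -½*(-80) = 40)
W(O) = -391127 + 961*O (W(O) = (-9 + 40)²*(O - 407) = 31²*(-407 + O) = 961*(-407 + O) = -391127 + 961*O)
√(W(403) + 1209*153) = √((-391127 + 961*403) + 1209*153) = √((-391127 + 387283) + 184977) = √(-3844 + 184977) = √181133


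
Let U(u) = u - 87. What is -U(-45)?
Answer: 132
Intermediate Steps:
U(u) = -87 + u
-U(-45) = -(-87 - 45) = -1*(-132) = 132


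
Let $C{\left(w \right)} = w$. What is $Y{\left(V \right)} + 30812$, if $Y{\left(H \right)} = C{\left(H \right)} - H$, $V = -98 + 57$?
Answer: $30812$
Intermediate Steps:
$V = -41$
$Y{\left(H \right)} = 0$ ($Y{\left(H \right)} = H - H = 0$)
$Y{\left(V \right)} + 30812 = 0 + 30812 = 30812$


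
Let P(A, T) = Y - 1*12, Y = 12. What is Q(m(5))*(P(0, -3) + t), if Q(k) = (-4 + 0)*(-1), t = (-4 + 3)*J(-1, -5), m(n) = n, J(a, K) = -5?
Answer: 20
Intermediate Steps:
t = 5 (t = (-4 + 3)*(-5) = -1*(-5) = 5)
P(A, T) = 0 (P(A, T) = 12 - 1*12 = 12 - 12 = 0)
Q(k) = 4 (Q(k) = -4*(-1) = 4)
Q(m(5))*(P(0, -3) + t) = 4*(0 + 5) = 4*5 = 20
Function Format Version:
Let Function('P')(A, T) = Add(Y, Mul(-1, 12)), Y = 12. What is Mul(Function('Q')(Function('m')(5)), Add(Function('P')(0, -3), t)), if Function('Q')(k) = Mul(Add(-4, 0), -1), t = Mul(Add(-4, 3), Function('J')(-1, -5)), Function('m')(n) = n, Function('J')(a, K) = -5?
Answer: 20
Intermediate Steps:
t = 5 (t = Mul(Add(-4, 3), -5) = Mul(-1, -5) = 5)
Function('P')(A, T) = 0 (Function('P')(A, T) = Add(12, Mul(-1, 12)) = Add(12, -12) = 0)
Function('Q')(k) = 4 (Function('Q')(k) = Mul(-4, -1) = 4)
Mul(Function('Q')(Function('m')(5)), Add(Function('P')(0, -3), t)) = Mul(4, Add(0, 5)) = Mul(4, 5) = 20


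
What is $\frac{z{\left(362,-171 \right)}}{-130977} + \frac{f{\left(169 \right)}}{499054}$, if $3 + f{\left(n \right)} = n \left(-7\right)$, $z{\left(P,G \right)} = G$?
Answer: $- \frac{3888916}{3631366431} \approx -0.0010709$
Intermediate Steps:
$f{\left(n \right)} = -3 - 7 n$ ($f{\left(n \right)} = -3 + n \left(-7\right) = -3 - 7 n$)
$\frac{z{\left(362,-171 \right)}}{-130977} + \frac{f{\left(169 \right)}}{499054} = - \frac{171}{-130977} + \frac{-3 - 1183}{499054} = \left(-171\right) \left(- \frac{1}{130977}\right) + \left(-3 - 1183\right) \frac{1}{499054} = \frac{19}{14553} - \frac{593}{249527} = - \frac{3888916}{3631366431}$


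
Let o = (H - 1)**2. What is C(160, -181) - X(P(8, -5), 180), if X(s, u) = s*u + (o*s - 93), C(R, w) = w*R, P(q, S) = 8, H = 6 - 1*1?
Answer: -30435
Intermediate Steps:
H = 5 (H = 6 - 1 = 5)
C(R, w) = R*w
o = 16 (o = (5 - 1)**2 = 4**2 = 16)
X(s, u) = -93 + 16*s + s*u (X(s, u) = s*u + (16*s - 93) = s*u + (-93 + 16*s) = -93 + 16*s + s*u)
C(160, -181) - X(P(8, -5), 180) = 160*(-181) - (-93 + 16*8 + 8*180) = -28960 - (-93 + 128 + 1440) = -28960 - 1*1475 = -28960 - 1475 = -30435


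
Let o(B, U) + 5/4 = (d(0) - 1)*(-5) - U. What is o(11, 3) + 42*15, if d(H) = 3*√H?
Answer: 2523/4 ≈ 630.75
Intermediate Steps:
o(B, U) = 15/4 - U (o(B, U) = -5/4 + ((3*√0 - 1)*(-5) - U) = -5/4 + ((3*0 - 1)*(-5) - U) = -5/4 + ((0 - 1)*(-5) - U) = -5/4 + (-1*(-5) - U) = -5/4 + (5 - U) = 15/4 - U)
o(11, 3) + 42*15 = (15/4 - 1*3) + 42*15 = (15/4 - 3) + 630 = ¾ + 630 = 2523/4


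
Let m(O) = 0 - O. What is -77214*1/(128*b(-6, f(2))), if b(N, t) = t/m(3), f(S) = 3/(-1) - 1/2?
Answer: -115821/224 ≈ -517.06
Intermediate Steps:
m(O) = -O
f(S) = -7/2 (f(S) = 3*(-1) - 1*½ = -3 - ½ = -7/2)
b(N, t) = -t/3 (b(N, t) = t/((-1*3)) = t/(-3) = t*(-⅓) = -t/3)
-77214*1/(128*b(-6, f(2))) = -77214/(-⅓*(-7/2)*128) = -77214/((7/6)*128) = -77214/448/3 = -77214*3/448 = -115821/224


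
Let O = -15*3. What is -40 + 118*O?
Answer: -5350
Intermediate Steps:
O = -45
-40 + 118*O = -40 + 118*(-45) = -40 - 5310 = -5350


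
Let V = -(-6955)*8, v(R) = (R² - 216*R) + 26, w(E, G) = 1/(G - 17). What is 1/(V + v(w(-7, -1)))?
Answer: 324/18039673 ≈ 1.7960e-5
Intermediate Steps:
w(E, G) = 1/(-17 + G)
v(R) = 26 + R² - 216*R
V = 55640 (V = -1*(-55640) = 55640)
1/(V + v(w(-7, -1))) = 1/(55640 + (26 + (1/(-17 - 1))² - 216/(-17 - 1))) = 1/(55640 + (26 + (1/(-18))² - 216/(-18))) = 1/(55640 + (26 + (-1/18)² - 216*(-1/18))) = 1/(55640 + (26 + 1/324 + 12)) = 1/(55640 + 12313/324) = 1/(18039673/324) = 324/18039673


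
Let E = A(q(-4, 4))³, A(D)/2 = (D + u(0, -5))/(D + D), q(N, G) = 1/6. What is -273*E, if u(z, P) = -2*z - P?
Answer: -8132943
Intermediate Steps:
q(N, G) = ⅙
u(z, P) = -P - 2*z
A(D) = (5 + D)/D (A(D) = 2*((D + (-1*(-5) - 2*0))/(D + D)) = 2*((D + (5 + 0))/((2*D))) = 2*((D + 5)*(1/(2*D))) = 2*((5 + D)*(1/(2*D))) = 2*((5 + D)/(2*D)) = (5 + D)/D)
E = 29791 (E = ((5 + ⅙)/(⅙))³ = (6*(31/6))³ = 31³ = 29791)
-273*E = -273*29791 = -8132943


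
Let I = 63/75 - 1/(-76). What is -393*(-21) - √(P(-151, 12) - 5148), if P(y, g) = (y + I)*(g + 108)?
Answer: 8253 - 3*I*√23229970/95 ≈ 8253.0 - 152.2*I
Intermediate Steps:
I = 1621/1900 (I = 63*(1/75) - 1*(-1/76) = 21/25 + 1/76 = 1621/1900 ≈ 0.85316)
P(y, g) = (108 + g)*(1621/1900 + y) (P(y, g) = (y + 1621/1900)*(g + 108) = (1621/1900 + y)*(108 + g) = (108 + g)*(1621/1900 + y))
-393*(-21) - √(P(-151, 12) - 5148) = -393*(-21) - √((43767/475 + 108*(-151) + (1621/1900)*12 + 12*(-151)) - 5148) = 8253 - √((43767/475 - 16308 + 4863/475 - 1812) - 5148) = 8253 - √(-1711674/95 - 5148) = 8253 - √(-2200734/95) = 8253 - 3*I*√23229970/95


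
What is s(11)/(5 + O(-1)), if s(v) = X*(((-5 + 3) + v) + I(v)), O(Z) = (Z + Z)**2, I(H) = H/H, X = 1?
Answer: 10/9 ≈ 1.1111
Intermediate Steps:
I(H) = 1
O(Z) = 4*Z**2 (O(Z) = (2*Z)**2 = 4*Z**2)
s(v) = -1 + v (s(v) = 1*(((-5 + 3) + v) + 1) = 1*((-2 + v) + 1) = 1*(-1 + v) = -1 + v)
s(11)/(5 + O(-1)) = (-1 + 11)/(5 + 4*(-1)**2) = 10/(5 + 4*1) = 10/(5 + 4) = 10/9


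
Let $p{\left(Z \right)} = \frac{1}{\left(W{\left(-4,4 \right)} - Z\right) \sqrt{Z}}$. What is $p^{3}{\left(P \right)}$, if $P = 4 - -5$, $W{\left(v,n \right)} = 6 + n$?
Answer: $\frac{1}{27} \approx 0.037037$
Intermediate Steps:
$P = 9$ ($P = 4 + 5 = 9$)
$p{\left(Z \right)} = \frac{1}{\sqrt{Z} \left(10 - Z\right)}$ ($p{\left(Z \right)} = \frac{1}{\left(\left(6 + 4\right) - Z\right) \sqrt{Z}} = \frac{1}{\left(10 - Z\right) \sqrt{Z}} = \frac{1}{\sqrt{Z} \left(10 - Z\right)}$)
$p^{3}{\left(P \right)} = \left(- \frac{1}{3 \left(-10 + 9\right)}\right)^{3} = \left(\left(-1\right) \frac{1}{3} \frac{1}{-1}\right)^{3} = \left(\left(-1\right) \frac{1}{3} \left(-1\right)\right)^{3} = \left(\frac{1}{3}\right)^{3} = \frac{1}{27}$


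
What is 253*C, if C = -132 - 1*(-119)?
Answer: -3289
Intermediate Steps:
C = -13 (C = -132 + 119 = -13)
253*C = 253*(-13) = -3289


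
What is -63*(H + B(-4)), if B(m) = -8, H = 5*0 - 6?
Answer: 882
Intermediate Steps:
H = -6 (H = 0 - 6 = -6)
-63*(H + B(-4)) = -63*(-6 - 8) = -63*(-14) = 882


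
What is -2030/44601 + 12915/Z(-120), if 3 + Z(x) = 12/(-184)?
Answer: -8832431440/2096247 ≈ -4213.5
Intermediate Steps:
Z(x) = -141/46 (Z(x) = -3 + 12/(-184) = -3 + 12*(-1/184) = -3 - 3/46 = -141/46)
-2030/44601 + 12915/Z(-120) = -2030/44601 + 12915/(-141/46) = -2030*1/44601 + 12915*(-46/141) = -2030/44601 - 198030/47 = -8832431440/2096247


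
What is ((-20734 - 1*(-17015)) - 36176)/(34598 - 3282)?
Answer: -39895/31316 ≈ -1.2739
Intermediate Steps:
((-20734 - 1*(-17015)) - 36176)/(34598 - 3282) = ((-20734 + 17015) - 36176)/31316 = (-3719 - 36176)*(1/31316) = -39895*1/31316 = -39895/31316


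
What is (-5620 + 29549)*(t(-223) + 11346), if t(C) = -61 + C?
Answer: 264702598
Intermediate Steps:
(-5620 + 29549)*(t(-223) + 11346) = (-5620 + 29549)*((-61 - 223) + 11346) = 23929*(-284 + 11346) = 23929*11062 = 264702598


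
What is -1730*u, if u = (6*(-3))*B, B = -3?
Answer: -93420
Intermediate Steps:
u = 54 (u = (6*(-3))*(-3) = -18*(-3) = 54)
-1730*u = -1730*54 = -93420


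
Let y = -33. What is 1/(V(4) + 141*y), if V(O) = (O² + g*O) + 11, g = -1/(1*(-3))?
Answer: -3/13874 ≈ -0.00021623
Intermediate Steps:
g = ⅓ (g = -1/(-3) = -1*(-⅓) = ⅓ ≈ 0.33333)
V(O) = 11 + O² + O/3 (V(O) = (O² + O/3) + 11 = 11 + O² + O/3)
1/(V(4) + 141*y) = 1/((11 + 4² + (⅓)*4) + 141*(-33)) = 1/((11 + 16 + 4/3) - 4653) = 1/(85/3 - 4653) = 1/(-13874/3) = -3/13874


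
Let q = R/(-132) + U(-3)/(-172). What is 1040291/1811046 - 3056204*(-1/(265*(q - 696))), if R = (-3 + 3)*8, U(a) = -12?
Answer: -76584060532379/4787273720250 ≈ -15.997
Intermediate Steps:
R = 0 (R = 0*8 = 0)
q = 3/43 (q = 0/(-132) - 12/(-172) = 0*(-1/132) - 12*(-1/172) = 0 + 3/43 = 3/43 ≈ 0.069767)
1040291/1811046 - 3056204*(-1/(265*(q - 696))) = 1040291/1811046 - 3056204*(-1/(265*(3/43 - 696))) = 1040291*(1/1811046) - 3056204/((-265*(-29925/43))) = 1040291/1811046 - 3056204/7930125/43 = 1040291/1811046 - 3056204*43/7930125 = 1040291/1811046 - 131416772/7930125 = -76584060532379/4787273720250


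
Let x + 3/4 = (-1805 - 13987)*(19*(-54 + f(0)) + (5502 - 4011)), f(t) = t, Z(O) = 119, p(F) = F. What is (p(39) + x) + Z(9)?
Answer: -29372491/4 ≈ -7.3431e+6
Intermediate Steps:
x = -29373123/4 (x = -¾ + (-1805 - 13987)*(19*(-54 + 0) + (5502 - 4011)) = -¾ - 15792*(19*(-54) + 1491) = -¾ - 15792*(-1026 + 1491) = -¾ - 15792*465 = -¾ - 7343280 = -29373123/4 ≈ -7.3433e+6)
(p(39) + x) + Z(9) = (39 - 29373123/4) + 119 = -29372967/4 + 119 = -29372491/4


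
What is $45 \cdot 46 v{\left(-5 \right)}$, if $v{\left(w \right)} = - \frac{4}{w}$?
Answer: $1656$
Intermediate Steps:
$45 \cdot 46 v{\left(-5 \right)} = 45 \cdot 46 \left(- \frac{4}{-5}\right) = 2070 \left(\left(-4\right) \left(- \frac{1}{5}\right)\right) = 2070 \cdot \frac{4}{5} = 1656$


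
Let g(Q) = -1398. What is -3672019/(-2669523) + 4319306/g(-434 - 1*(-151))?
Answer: -640297401582/207332953 ≈ -3088.3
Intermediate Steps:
-3672019/(-2669523) + 4319306/g(-434 - 1*(-151)) = -3672019/(-2669523) + 4319306/(-1398) = -3672019*(-1/2669523) + 4319306*(-1/1398) = 3672019/2669523 - 2159653/699 = -640297401582/207332953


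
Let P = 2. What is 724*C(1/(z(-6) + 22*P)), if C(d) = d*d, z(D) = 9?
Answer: 724/2809 ≈ 0.25774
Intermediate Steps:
C(d) = d²
724*C(1/(z(-6) + 22*P)) = 724*(1/(9 + 22*2))² = 724*(1/(9 + 44))² = 724*(1/53)² = 724*(1/2809) = 724/2809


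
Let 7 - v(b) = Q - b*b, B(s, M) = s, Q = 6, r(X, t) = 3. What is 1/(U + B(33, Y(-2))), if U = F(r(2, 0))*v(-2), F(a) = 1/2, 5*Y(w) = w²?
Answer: 2/71 ≈ 0.028169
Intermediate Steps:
Y(w) = w²/5
F(a) = ½
v(b) = 1 + b² (v(b) = 7 - (6 - b*b) = 7 - (6 - b²) = 7 + (-6 + b²) = 1 + b²)
U = 5/2 (U = (1 + (-2)²)/2 = (1 + 4)/2 = (½)*5 = 5/2 ≈ 2.5000)
1/(U + B(33, Y(-2))) = 1/(5/2 + 33) = 1/(71/2) = 2/71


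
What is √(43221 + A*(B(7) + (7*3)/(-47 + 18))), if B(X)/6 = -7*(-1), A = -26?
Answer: √35446323/29 ≈ 205.30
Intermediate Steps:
B(X) = 42 (B(X) = 6*(-7*(-1)) = 6*7 = 42)
√(43221 + A*(B(7) + (7*3)/(-47 + 18))) = √(43221 - 26*(42 + (7*3)/(-47 + 18))) = √(43221 - 26*(42 + 21/(-29))) = √(43221 - 26*(42 + 21*(-1/29))) = √(43221 - 26*(42 - 21/29)) = √(43221 - 26*1197/29) = √(43221 - 31122/29) = √(1222287/29) = √35446323/29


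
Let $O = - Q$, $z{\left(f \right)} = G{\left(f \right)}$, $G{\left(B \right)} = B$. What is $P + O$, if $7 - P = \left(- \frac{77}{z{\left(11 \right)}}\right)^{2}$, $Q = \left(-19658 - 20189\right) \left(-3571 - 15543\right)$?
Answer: $-761635600$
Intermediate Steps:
$Q = 761635558$ ($Q = \left(-39847\right) \left(-19114\right) = 761635558$)
$z{\left(f \right)} = f$
$O = -761635558$ ($O = \left(-1\right) 761635558 = -761635558$)
$P = -42$ ($P = 7 - \left(- \frac{77}{11}\right)^{2} = 7 - \left(\left(-77\right) \frac{1}{11}\right)^{2} = 7 - \left(-7\right)^{2} = 7 - 49 = -42$)
$P + O = -42 - 761635558 = -761635600$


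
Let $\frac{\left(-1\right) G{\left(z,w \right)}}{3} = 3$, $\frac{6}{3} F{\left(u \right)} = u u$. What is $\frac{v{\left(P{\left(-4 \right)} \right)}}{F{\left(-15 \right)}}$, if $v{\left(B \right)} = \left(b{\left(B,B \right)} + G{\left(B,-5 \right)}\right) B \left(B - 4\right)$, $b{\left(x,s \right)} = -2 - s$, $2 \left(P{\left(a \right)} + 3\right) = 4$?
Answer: $- \frac{4}{9} \approx -0.44444$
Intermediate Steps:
$P{\left(a \right)} = -1$ ($P{\left(a \right)} = -3 + \frac{1}{2} \cdot 4 = -3 + 2 = -1$)
$F{\left(u \right)} = \frac{u^{2}}{2}$ ($F{\left(u \right)} = \frac{u u}{2} = \frac{u^{2}}{2}$)
$G{\left(z,w \right)} = -9$ ($G{\left(z,w \right)} = \left(-3\right) 3 = -9$)
$v{\left(B \right)} = B \left(-11 - B\right) \left(-4 + B\right)$ ($v{\left(B \right)} = \left(\left(-2 - B\right) - 9\right) B \left(B - 4\right) = \left(-11 - B\right) B \left(-4 + B\right) = B \left(-11 - B\right) \left(-4 + B\right)$)
$\frac{v{\left(P{\left(-4 \right)} \right)}}{F{\left(-15 \right)}} = \frac{\left(-1\right) \left(44 - \left(-1\right)^{2} - -7\right)}{\frac{1}{2} \left(-15\right)^{2}} = \frac{\left(-1\right) \left(44 - 1 + 7\right)}{\frac{1}{2} \cdot 225} = \frac{\left(-1\right) \left(44 - 1 + 7\right)}{\frac{225}{2}} = \left(-1\right) 50 \cdot \frac{2}{225} = \left(-50\right) \frac{2}{225} = - \frac{4}{9}$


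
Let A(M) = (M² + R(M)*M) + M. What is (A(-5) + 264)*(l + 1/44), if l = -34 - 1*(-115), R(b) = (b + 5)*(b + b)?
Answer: 253115/11 ≈ 23010.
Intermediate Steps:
R(b) = 2*b*(5 + b) (R(b) = (5 + b)*(2*b) = 2*b*(5 + b))
l = 81 (l = -34 + 115 = 81)
A(M) = M + M² + 2*M²*(5 + M) (A(M) = (M² + (2*M*(5 + M))*M) + M = (M² + 2*M²*(5 + M)) + M = M + M² + 2*M²*(5 + M))
(A(-5) + 264)*(l + 1/44) = (-5*(1 - 5 + 2*(-5)*(5 - 5)) + 264)*(81 + 1/44) = (-5*(1 - 5 + 2*(-5)*0) + 264)*(81 + 1/44) = (-5*(1 - 5 + 0) + 264)*(3565/44) = (-5*(-4) + 264)*(3565/44) = (20 + 264)*(3565/44) = 284*(3565/44) = 253115/11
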